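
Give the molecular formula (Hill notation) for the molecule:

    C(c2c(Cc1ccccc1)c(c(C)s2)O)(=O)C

Heavy atoms from the SMILES: 14 C, 2 O, 1 S.
Implicit hydrogens by atom environment:
  5 × C (aromatic): 1 H each → 5
  5 × C (aromatic): no H
  2 × C: 3 H each → 6
  1 × C: 2 H
  1 × C: no H
  1 × O: 1 H
  1 × O: no H
  1 × S (aromatic): no H
  Total hydrogens = 14.
Molecular formula: C14H14O2S

C14H14O2S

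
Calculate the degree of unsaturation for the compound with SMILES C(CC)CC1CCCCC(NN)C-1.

1

Molecular formula from the SMILES: C11H24N2.
DoU = (2C + 2 + N − H − X)/2 = (2·11 + 2 + 2 − 24 − 0)/2 = 2/2 = 1.
(Structurally: 1 ring(s) + 0 π bond(s) = 1.)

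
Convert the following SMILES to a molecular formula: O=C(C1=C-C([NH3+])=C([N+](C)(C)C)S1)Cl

[C8H13ClN2OS]2+

Heavy atoms from the SMILES: 8 C, 1 Cl, 2 N, 1 O, 1 S.
Implicit hydrogens by atom environment:
  3 × C: 3 H each → 9
  3 × C (aromatic): no H
  1 × C (aromatic): 1 H
  1 × C: no H
  1 × Cl: no H
  1 × N (charge +1): 3 H
  1 × N (charge +1): no H
  1 × O: no H
  1 × S (aromatic): no H
  Total hydrogens = 13.
Net charge +2.
Molecular formula: [C8H13ClN2OS]2+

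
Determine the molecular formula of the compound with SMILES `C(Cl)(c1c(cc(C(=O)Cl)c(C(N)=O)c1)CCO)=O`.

C11H9Cl2NO4

Heavy atoms from the SMILES: 11 C, 2 Cl, 1 N, 4 O.
Implicit hydrogens by atom environment:
  4 × C (aromatic): no H
  3 × C: no H
  3 × O: no H
  2 × C: 2 H each → 4
  2 × C (aromatic): 1 H each → 2
  2 × Cl: no H
  1 × N: 2 H
  1 × O: 1 H
  Total hydrogens = 9.
Molecular formula: C11H9Cl2NO4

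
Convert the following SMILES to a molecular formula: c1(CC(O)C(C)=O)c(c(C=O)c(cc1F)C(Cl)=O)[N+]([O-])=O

Heavy atoms from the SMILES: 12 C, 1 Cl, 1 F, 1 N, 6 O.
Implicit hydrogens by atom environment:
  5 × C (aromatic): no H
  4 × O: no H
  2 × C: 1 H each → 2
  2 × C: no H
  1 × C: 3 H
  1 × C: 2 H
  1 × C (aromatic): 1 H
  1 × Cl: no H
  1 × F: no H
  1 × N (charge +1): no H
  1 × O: 1 H
  1 × O (charge -1): no H
  Total hydrogens = 9.
Molecular formula: C12H9ClFNO6

C12H9ClFNO6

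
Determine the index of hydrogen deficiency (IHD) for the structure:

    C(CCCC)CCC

0

Molecular formula from the SMILES: C8H18.
DoU = (2C + 2 + N − H − X)/2 = (2·8 + 2 + 0 − 18 − 0)/2 = 0/2 = 0.
(Structurally: 0 ring(s) + 0 π bond(s) = 0.)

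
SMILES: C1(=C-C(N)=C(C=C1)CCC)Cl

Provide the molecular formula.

Heavy atoms from the SMILES: 9 C, 1 Cl, 1 N.
Implicit hydrogens by atom environment:
  3 × C (aromatic): 1 H each → 3
  3 × C (aromatic): no H
  2 × C: 2 H each → 4
  1 × C: 3 H
  1 × Cl: no H
  1 × N: 2 H
  Total hydrogens = 12.
Molecular formula: C9H12ClN

C9H12ClN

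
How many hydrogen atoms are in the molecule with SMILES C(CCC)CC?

14

Hydrogens are implicit in SMILES; fill each atom to its normal valence:
  4 × C: 2 H each → 8
  2 × C: 3 H each → 6
  Total hydrogens = 14.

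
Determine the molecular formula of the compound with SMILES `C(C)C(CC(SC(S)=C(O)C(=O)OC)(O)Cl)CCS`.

C11H19ClO4S3

Heavy atoms from the SMILES: 11 C, 1 Cl, 4 O, 3 S.
Implicit hydrogens by atom environment:
  4 × C: 2 H each → 8
  4 × C: no H
  2 × C: 3 H each → 6
  2 × O: 1 H each → 2
  2 × O: no H
  2 × S: 1 H each → 2
  1 × C: 1 H
  1 × Cl: no H
  1 × S: no H
  Total hydrogens = 19.
Molecular formula: C11H19ClO4S3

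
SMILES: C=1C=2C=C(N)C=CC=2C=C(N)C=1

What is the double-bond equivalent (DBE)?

7

Molecular formula from the SMILES: C10H10N2.
DoU = (2C + 2 + N − H − X)/2 = (2·10 + 2 + 2 − 10 − 0)/2 = 14/2 = 7.
(Structurally: 2 ring(s) + 5 π bond(s) = 7.)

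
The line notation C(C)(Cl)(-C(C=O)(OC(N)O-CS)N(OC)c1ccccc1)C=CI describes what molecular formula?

C15H20ClIN2O4S

Heavy atoms from the SMILES: 15 C, 1 Cl, 1 I, 2 N, 4 O, 1 S.
Implicit hydrogens by atom environment:
  5 × C (aromatic): 1 H each → 5
  4 × C: 1 H each → 4
  4 × O: no H
  2 × C: 3 H each → 6
  2 × C: no H
  1 × C: 2 H
  1 × C (aromatic): no H
  1 × Cl: no H
  1 × I: no H
  1 × N: 2 H
  1 × N: no H
  1 × S: 1 H
  Total hydrogens = 20.
Molecular formula: C15H20ClIN2O4S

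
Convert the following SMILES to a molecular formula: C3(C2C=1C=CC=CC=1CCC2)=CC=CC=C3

C16H16

Heavy atoms from the SMILES: 16 C.
Implicit hydrogens by atom environment:
  9 × C (aromatic): 1 H each → 9
  3 × C: 2 H each → 6
  3 × C (aromatic): no H
  1 × C: 1 H
  Total hydrogens = 16.
Molecular formula: C16H16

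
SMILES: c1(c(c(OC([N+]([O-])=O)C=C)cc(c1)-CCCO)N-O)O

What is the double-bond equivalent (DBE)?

Molecular formula from the SMILES: C12H16N2O6.
DoU = (2C + 2 + N − H − X)/2 = (2·12 + 2 + 2 − 16 − 0)/2 = 12/2 = 6.
(Structurally: 1 ring(s) + 5 π bond(s) = 6.)

6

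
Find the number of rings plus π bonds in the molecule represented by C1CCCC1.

1

Molecular formula from the SMILES: C5H10.
DoU = (2C + 2 + N − H − X)/2 = (2·5 + 2 + 0 − 10 − 0)/2 = 2/2 = 1.
(Structurally: 1 ring(s) + 0 π bond(s) = 1.)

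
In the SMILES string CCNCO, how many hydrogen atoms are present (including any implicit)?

Hydrogens are implicit in SMILES; fill each atom to its normal valence:
  2 × C: 2 H each → 4
  1 × C: 3 H
  1 × N: 1 H
  1 × O: 1 H
  Total hydrogens = 9.

9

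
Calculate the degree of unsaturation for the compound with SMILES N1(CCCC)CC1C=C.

2

Molecular formula from the SMILES: C8H15N.
DoU = (2C + 2 + N − H − X)/2 = (2·8 + 2 + 1 − 15 − 0)/2 = 4/2 = 2.
(Structurally: 1 ring(s) + 1 π bond(s) = 2.)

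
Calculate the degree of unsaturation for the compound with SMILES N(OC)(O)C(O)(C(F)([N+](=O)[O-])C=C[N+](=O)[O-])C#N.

5

Molecular formula from the SMILES: C6H7FN4O7.
DoU = (2C + 2 + N − H − X)/2 = (2·6 + 2 + 4 − 7 − 1)/2 = 10/2 = 5.
(Structurally: 0 ring(s) + 5 π bond(s) = 5.)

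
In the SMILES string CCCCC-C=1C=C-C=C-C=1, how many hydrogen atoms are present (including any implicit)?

Hydrogens are implicit in SMILES; fill each atom to its normal valence:
  5 × C (aromatic): 1 H each → 5
  4 × C: 2 H each → 8
  1 × C: 3 H
  1 × C (aromatic): no H
  Total hydrogens = 16.

16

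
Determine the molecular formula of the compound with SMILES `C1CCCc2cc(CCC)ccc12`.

Heavy atoms from the SMILES: 13 C.
Implicit hydrogens by atom environment:
  6 × C: 2 H each → 12
  3 × C (aromatic): 1 H each → 3
  3 × C (aromatic): no H
  1 × C: 3 H
  Total hydrogens = 18.
Molecular formula: C13H18

C13H18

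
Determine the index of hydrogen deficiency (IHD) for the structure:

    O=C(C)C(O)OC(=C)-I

Molecular formula from the SMILES: C5H7IO3.
DoU = (2C + 2 + N − H − X)/2 = (2·5 + 2 + 0 − 7 − 1)/2 = 4/2 = 2.
(Structurally: 0 ring(s) + 2 π bond(s) = 2.)

2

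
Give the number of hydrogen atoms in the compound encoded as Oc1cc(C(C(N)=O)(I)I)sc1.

5

Hydrogens are implicit in SMILES; fill each atom to its normal valence:
  2 × C (aromatic): 1 H each → 2
  2 × C (aromatic): no H
  2 × C: no H
  2 × I: no H
  1 × N: 2 H
  1 × O: 1 H
  1 × O: no H
  1 × S (aromatic): no H
  Total hydrogens = 5.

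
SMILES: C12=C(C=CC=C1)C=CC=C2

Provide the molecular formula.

Heavy atoms from the SMILES: 10 C.
Implicit hydrogens by atom environment:
  8 × C (aromatic): 1 H each → 8
  2 × C (aromatic): no H
  Total hydrogens = 8.
Molecular formula: C10H8

C10H8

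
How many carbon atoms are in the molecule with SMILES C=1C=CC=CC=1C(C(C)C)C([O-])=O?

The symbol for carbon appears 11 times in the SMILES.

11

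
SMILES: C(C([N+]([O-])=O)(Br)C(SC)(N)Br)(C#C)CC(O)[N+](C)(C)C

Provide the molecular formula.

Heavy atoms from the SMILES: 2 Br, 11 C, 3 N, 3 O, 1 S.
Implicit hydrogens by atom environment:
  4 × C: 3 H each → 12
  3 × C: 1 H each → 3
  3 × C: no H
  2 × Br: no H
  2 × N (charge +1): no H
  1 × C: 2 H
  1 × N: 2 H
  1 × O: 1 H
  1 × O: no H
  1 × O (charge -1): no H
  1 × S: no H
  Total hydrogens = 20.
Net charge +1.
Molecular formula: C11H20Br2N3O3S+

C11H20Br2N3O3S+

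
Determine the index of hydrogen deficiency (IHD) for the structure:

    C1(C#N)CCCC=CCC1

4

Molecular formula from the SMILES: C9H13N.
DoU = (2C + 2 + N − H − X)/2 = (2·9 + 2 + 1 − 13 − 0)/2 = 8/2 = 4.
(Structurally: 1 ring(s) + 3 π bond(s) = 4.)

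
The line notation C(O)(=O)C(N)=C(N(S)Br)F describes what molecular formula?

Heavy atoms from the SMILES: 1 Br, 3 C, 1 F, 2 N, 2 O, 1 S.
Implicit hydrogens by atom environment:
  3 × C: no H
  1 × Br: no H
  1 × F: no H
  1 × N: 2 H
  1 × N: no H
  1 × O: 1 H
  1 × O: no H
  1 × S: 1 H
  Total hydrogens = 4.
Molecular formula: C3H4BrFN2O2S

C3H4BrFN2O2S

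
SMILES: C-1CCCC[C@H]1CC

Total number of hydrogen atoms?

Hydrogens are implicit in SMILES; fill each atom to its normal valence:
  6 × C: 2 H each → 12
  1 × C: 3 H
  1 × C: 1 H
  Total hydrogens = 16.

16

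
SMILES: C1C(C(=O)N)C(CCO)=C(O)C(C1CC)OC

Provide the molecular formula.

C12H21NO4

Heavy atoms from the SMILES: 12 C, 1 N, 4 O.
Implicit hydrogens by atom environment:
  4 × C: 2 H each → 8
  3 × C: 1 H each → 3
  3 × C: no H
  2 × C: 3 H each → 6
  2 × O: 1 H each → 2
  2 × O: no H
  1 × N: 2 H
  Total hydrogens = 21.
Molecular formula: C12H21NO4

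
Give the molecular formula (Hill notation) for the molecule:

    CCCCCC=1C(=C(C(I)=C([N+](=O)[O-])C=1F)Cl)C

C12H14ClFINO2

Heavy atoms from the SMILES: 12 C, 1 Cl, 1 F, 1 I, 1 N, 2 O.
Implicit hydrogens by atom environment:
  6 × C (aromatic): no H
  4 × C: 2 H each → 8
  2 × C: 3 H each → 6
  1 × Cl: no H
  1 × F: no H
  1 × I: no H
  1 × N (charge +1): no H
  1 × O: no H
  1 × O (charge -1): no H
  Total hydrogens = 14.
Molecular formula: C12H14ClFINO2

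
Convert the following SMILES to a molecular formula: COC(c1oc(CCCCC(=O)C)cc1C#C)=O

Heavy atoms from the SMILES: 14 C, 4 O.
Implicit hydrogens by atom environment:
  4 × C: 2 H each → 8
  3 × C (aromatic): no H
  3 × C: no H
  3 × O: no H
  2 × C: 3 H each → 6
  1 × C (aromatic): 1 H
  1 × C: 1 H
  1 × O (aromatic): no H
  Total hydrogens = 16.
Molecular formula: C14H16O4

C14H16O4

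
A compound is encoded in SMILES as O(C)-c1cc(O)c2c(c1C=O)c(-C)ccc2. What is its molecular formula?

C13H12O3

Heavy atoms from the SMILES: 13 C, 3 O.
Implicit hydrogens by atom environment:
  6 × C (aromatic): no H
  4 × C (aromatic): 1 H each → 4
  2 × C: 3 H each → 6
  2 × O: no H
  1 × C: 1 H
  1 × O: 1 H
  Total hydrogens = 12.
Molecular formula: C13H12O3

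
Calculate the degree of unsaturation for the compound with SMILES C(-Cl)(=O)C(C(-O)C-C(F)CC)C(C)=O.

2

Molecular formula from the SMILES: C9H14ClFO3.
DoU = (2C + 2 + N − H − X)/2 = (2·9 + 2 + 0 − 14 − 2)/2 = 4/2 = 2.
(Structurally: 0 ring(s) + 2 π bond(s) = 2.)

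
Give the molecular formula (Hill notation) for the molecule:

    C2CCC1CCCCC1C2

C10H18

Heavy atoms from the SMILES: 10 C.
Implicit hydrogens by atom environment:
  8 × C: 2 H each → 16
  2 × C: 1 H each → 2
  Total hydrogens = 18.
Molecular formula: C10H18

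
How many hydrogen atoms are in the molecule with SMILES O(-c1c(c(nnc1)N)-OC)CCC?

13

Hydrogens are implicit in SMILES; fill each atom to its normal valence:
  3 × C (aromatic): no H
  2 × C: 3 H each → 6
  2 × C: 2 H each → 4
  2 × N (aromatic): no H
  2 × O: no H
  1 × C (aromatic): 1 H
  1 × N: 2 H
  Total hydrogens = 13.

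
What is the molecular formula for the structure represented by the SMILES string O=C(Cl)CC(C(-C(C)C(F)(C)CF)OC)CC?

C12H21ClF2O2

Heavy atoms from the SMILES: 12 C, 1 Cl, 2 F, 2 O.
Implicit hydrogens by atom environment:
  4 × C: 3 H each → 12
  3 × C: 2 H each → 6
  3 × C: 1 H each → 3
  2 × C: no H
  2 × F: no H
  2 × O: no H
  1 × Cl: no H
  Total hydrogens = 21.
Molecular formula: C12H21ClF2O2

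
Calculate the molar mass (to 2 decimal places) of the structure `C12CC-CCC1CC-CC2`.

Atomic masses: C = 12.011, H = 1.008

Molecular formula: C10H18.
M = 10×12.011 + 18×1.008 = 138.25 g/mol.

138.25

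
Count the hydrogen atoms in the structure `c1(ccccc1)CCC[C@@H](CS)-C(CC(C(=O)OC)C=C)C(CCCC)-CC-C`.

42

Hydrogens are implicit in SMILES; fill each atom to its normal valence:
  11 × C: 2 H each → 22
  5 × C: 1 H each → 5
  5 × C (aromatic): 1 H each → 5
  3 × C: 3 H each → 9
  2 × O: no H
  1 × C: no H
  1 × C (aromatic): no H
  1 × S: 1 H
  Total hydrogens = 42.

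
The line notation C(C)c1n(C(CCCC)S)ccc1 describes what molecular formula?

C11H19NS

Heavy atoms from the SMILES: 11 C, 1 N, 1 S.
Implicit hydrogens by atom environment:
  4 × C: 2 H each → 8
  3 × C (aromatic): 1 H each → 3
  2 × C: 3 H each → 6
  1 × C: 1 H
  1 × C (aromatic): no H
  1 × N (aromatic): no H
  1 × S: 1 H
  Total hydrogens = 19.
Molecular formula: C11H19NS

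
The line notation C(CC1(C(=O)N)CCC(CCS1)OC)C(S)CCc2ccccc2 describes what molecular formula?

C19H29NO2S2

Heavy atoms from the SMILES: 19 C, 1 N, 2 O, 2 S.
Implicit hydrogens by atom environment:
  8 × C: 2 H each → 16
  5 × C (aromatic): 1 H each → 5
  2 × C: 1 H each → 2
  2 × C: no H
  2 × O: no H
  1 × C: 3 H
  1 × C (aromatic): no H
  1 × N: 2 H
  1 × S: 1 H
  1 × S: no H
  Total hydrogens = 29.
Molecular formula: C19H29NO2S2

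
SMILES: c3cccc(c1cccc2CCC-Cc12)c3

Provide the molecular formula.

C16H16

Heavy atoms from the SMILES: 16 C.
Implicit hydrogens by atom environment:
  8 × C (aromatic): 1 H each → 8
  4 × C: 2 H each → 8
  4 × C (aromatic): no H
  Total hydrogens = 16.
Molecular formula: C16H16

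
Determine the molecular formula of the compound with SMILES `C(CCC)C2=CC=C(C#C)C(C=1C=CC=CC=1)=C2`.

Heavy atoms from the SMILES: 18 C.
Implicit hydrogens by atom environment:
  8 × C (aromatic): 1 H each → 8
  4 × C (aromatic): no H
  3 × C: 2 H each → 6
  1 × C: 3 H
  1 × C: 1 H
  1 × C: no H
  Total hydrogens = 18.
Molecular formula: C18H18

C18H18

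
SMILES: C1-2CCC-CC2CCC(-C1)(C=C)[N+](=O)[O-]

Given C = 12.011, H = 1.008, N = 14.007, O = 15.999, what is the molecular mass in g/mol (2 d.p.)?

209.29

Molecular formula: C12H19NO2.
M = 12×12.011 + 19×1.008 + 1×14.007 + 2×15.999 = 209.29 g/mol.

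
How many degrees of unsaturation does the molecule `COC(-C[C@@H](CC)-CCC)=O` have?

1

Molecular formula from the SMILES: C9H18O2.
DoU = (2C + 2 + N − H − X)/2 = (2·9 + 2 + 0 − 18 − 0)/2 = 2/2 = 1.
(Structurally: 0 ring(s) + 1 π bond(s) = 1.)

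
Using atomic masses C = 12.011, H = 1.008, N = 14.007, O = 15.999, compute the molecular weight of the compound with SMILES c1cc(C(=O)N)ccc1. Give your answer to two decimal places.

121.14

Molecular formula: C7H7NO.
M = 7×12.011 + 7×1.008 + 1×14.007 + 1×15.999 = 121.14 g/mol.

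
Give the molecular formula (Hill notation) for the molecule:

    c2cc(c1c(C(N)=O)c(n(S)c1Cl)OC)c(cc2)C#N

C13H10ClN3O2S

Heavy atoms from the SMILES: 13 C, 1 Cl, 3 N, 2 O, 1 S.
Implicit hydrogens by atom environment:
  6 × C (aromatic): no H
  4 × C (aromatic): 1 H each → 4
  2 × C: no H
  2 × O: no H
  1 × C: 3 H
  1 × Cl: no H
  1 × N: 2 H
  1 × N (aromatic): no H
  1 × N: no H
  1 × S: 1 H
  Total hydrogens = 10.
Molecular formula: C13H10ClN3O2S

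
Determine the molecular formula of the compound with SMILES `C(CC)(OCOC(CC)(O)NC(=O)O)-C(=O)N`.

Heavy atoms from the SMILES: 9 C, 2 N, 6 O.
Implicit hydrogens by atom environment:
  4 × O: no H
  3 × C: 2 H each → 6
  3 × C: no H
  2 × C: 3 H each → 6
  2 × O: 1 H each → 2
  1 × C: 1 H
  1 × N: 2 H
  1 × N: 1 H
  Total hydrogens = 18.
Molecular formula: C9H18N2O6

C9H18N2O6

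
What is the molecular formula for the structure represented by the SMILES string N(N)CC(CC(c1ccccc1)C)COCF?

Heavy atoms from the SMILES: 13 C, 1 F, 2 N, 1 O.
Implicit hydrogens by atom environment:
  5 × C (aromatic): 1 H each → 5
  4 × C: 2 H each → 8
  2 × C: 1 H each → 2
  1 × C: 3 H
  1 × C (aromatic): no H
  1 × F: no H
  1 × N: 2 H
  1 × N: 1 H
  1 × O: no H
  Total hydrogens = 21.
Molecular formula: C13H21FN2O

C13H21FN2O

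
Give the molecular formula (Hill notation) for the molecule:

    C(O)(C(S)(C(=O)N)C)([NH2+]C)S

Heavy atoms from the SMILES: 5 C, 2 N, 2 O, 2 S.
Implicit hydrogens by atom environment:
  3 × C: no H
  2 × C: 3 H each → 6
  2 × S: 1 H each → 2
  1 × N (charge +1): 2 H
  1 × N: 2 H
  1 × O: 1 H
  1 × O: no H
  Total hydrogens = 13.
Net charge +1.
Molecular formula: C5H13N2O2S2+

C5H13N2O2S2+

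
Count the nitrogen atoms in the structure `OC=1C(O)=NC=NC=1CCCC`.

2

The symbol for nitrogen appears 2 times in the SMILES.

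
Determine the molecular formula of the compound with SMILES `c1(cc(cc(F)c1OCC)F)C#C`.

C10H8F2O

Heavy atoms from the SMILES: 10 C, 2 F, 1 O.
Implicit hydrogens by atom environment:
  4 × C (aromatic): no H
  2 × C (aromatic): 1 H each → 2
  2 × F: no H
  1 × C: 3 H
  1 × C: 2 H
  1 × C: 1 H
  1 × C: no H
  1 × O: no H
  Total hydrogens = 8.
Molecular formula: C10H8F2O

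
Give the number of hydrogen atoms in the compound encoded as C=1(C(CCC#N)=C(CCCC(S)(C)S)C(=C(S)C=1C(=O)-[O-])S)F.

Hydrogens are implicit in SMILES; fill each atom to its normal valence:
  6 × C (aromatic): no H
  5 × C: 2 H each → 10
  4 × S: 1 H each → 4
  3 × C: no H
  1 × C: 3 H
  1 × F: no H
  1 × N: no H
  1 × O: no H
  1 × O (charge -1): no H
  Total hydrogens = 17.

17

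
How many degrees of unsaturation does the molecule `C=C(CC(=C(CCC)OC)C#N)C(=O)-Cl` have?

5

Molecular formula from the SMILES: C11H14ClNO2.
DoU = (2C + 2 + N − H − X)/2 = (2·11 + 2 + 1 − 14 − 1)/2 = 10/2 = 5.
(Structurally: 0 ring(s) + 5 π bond(s) = 5.)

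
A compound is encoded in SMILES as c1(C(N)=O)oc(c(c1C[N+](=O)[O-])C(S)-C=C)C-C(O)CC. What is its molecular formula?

C13H18N2O5S

Heavy atoms from the SMILES: 13 C, 2 N, 5 O, 1 S.
Implicit hydrogens by atom environment:
  4 × C: 2 H each → 8
  4 × C (aromatic): no H
  3 × C: 1 H each → 3
  2 × O: no H
  1 × C: 3 H
  1 × C: no H
  1 × N: 2 H
  1 × N (charge +1): no H
  1 × O: 1 H
  1 × O (aromatic): no H
  1 × O (charge -1): no H
  1 × S: 1 H
  Total hydrogens = 18.
Molecular formula: C13H18N2O5S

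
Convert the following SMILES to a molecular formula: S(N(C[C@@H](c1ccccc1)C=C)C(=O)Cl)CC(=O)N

Heavy atoms from the SMILES: 13 C, 1 Cl, 2 N, 2 O, 1 S.
Implicit hydrogens by atom environment:
  5 × C (aromatic): 1 H each → 5
  3 × C: 2 H each → 6
  2 × C: 1 H each → 2
  2 × C: no H
  2 × O: no H
  1 × C (aromatic): no H
  1 × Cl: no H
  1 × N: 2 H
  1 × N: no H
  1 × S: no H
  Total hydrogens = 15.
Molecular formula: C13H15ClN2O2S

C13H15ClN2O2S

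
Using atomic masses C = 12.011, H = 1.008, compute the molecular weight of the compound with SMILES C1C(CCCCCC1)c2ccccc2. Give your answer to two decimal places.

Molecular formula: C14H20.
M = 14×12.011 + 20×1.008 = 188.31 g/mol.

188.31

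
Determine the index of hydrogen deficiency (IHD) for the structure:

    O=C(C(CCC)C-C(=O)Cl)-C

Molecular formula from the SMILES: C8H13ClO2.
DoU = (2C + 2 + N − H − X)/2 = (2·8 + 2 + 0 − 13 − 1)/2 = 4/2 = 2.
(Structurally: 0 ring(s) + 2 π bond(s) = 2.)

2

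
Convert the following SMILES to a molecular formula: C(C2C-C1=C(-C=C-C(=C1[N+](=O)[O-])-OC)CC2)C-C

Heavy atoms from the SMILES: 14 C, 1 N, 3 O.
Implicit hydrogens by atom environment:
  5 × C: 2 H each → 10
  4 × C (aromatic): no H
  2 × C: 3 H each → 6
  2 × C (aromatic): 1 H each → 2
  2 × O: no H
  1 × C: 1 H
  1 × N (charge +1): no H
  1 × O (charge -1): no H
  Total hydrogens = 19.
Molecular formula: C14H19NO3

C14H19NO3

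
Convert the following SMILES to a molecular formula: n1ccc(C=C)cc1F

C7H6FN

Heavy atoms from the SMILES: 7 C, 1 F, 1 N.
Implicit hydrogens by atom environment:
  3 × C (aromatic): 1 H each → 3
  2 × C (aromatic): no H
  1 × C: 2 H
  1 × C: 1 H
  1 × F: no H
  1 × N (aromatic): no H
  Total hydrogens = 6.
Molecular formula: C7H6FN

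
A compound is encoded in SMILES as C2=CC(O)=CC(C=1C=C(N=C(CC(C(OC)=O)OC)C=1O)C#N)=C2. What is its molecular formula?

Heavy atoms from the SMILES: 17 C, 2 N, 5 O.
Implicit hydrogens by atom environment:
  6 × C (aromatic): no H
  5 × C (aromatic): 1 H each → 5
  3 × O: no H
  2 × C: 3 H each → 6
  2 × C: no H
  2 × O: 1 H each → 2
  1 × C: 2 H
  1 × C: 1 H
  1 × N (aromatic): no H
  1 × N: no H
  Total hydrogens = 16.
Molecular formula: C17H16N2O5

C17H16N2O5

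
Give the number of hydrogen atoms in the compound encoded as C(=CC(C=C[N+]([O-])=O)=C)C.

Hydrogens are implicit in SMILES; fill each atom to its normal valence:
  4 × C: 1 H each → 4
  1 × C: 3 H
  1 × C: 2 H
  1 × C: no H
  1 × N (charge +1): no H
  1 × O: no H
  1 × O (charge -1): no H
  Total hydrogens = 9.

9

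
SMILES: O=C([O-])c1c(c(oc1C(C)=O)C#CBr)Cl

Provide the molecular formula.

Heavy atoms from the SMILES: 1 Br, 9 C, 1 Cl, 4 O.
Implicit hydrogens by atom environment:
  4 × C (aromatic): no H
  4 × C: no H
  2 × O: no H
  1 × Br: no H
  1 × C: 3 H
  1 × Cl: no H
  1 × O (aromatic): no H
  1 × O (charge -1): no H
  Total hydrogens = 3.
Net charge -1.
Molecular formula: C9H3BrClO4-

C9H3BrClO4-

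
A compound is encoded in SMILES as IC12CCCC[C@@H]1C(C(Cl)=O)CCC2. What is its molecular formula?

Heavy atoms from the SMILES: 11 C, 1 Cl, 1 I, 1 O.
Implicit hydrogens by atom environment:
  7 × C: 2 H each → 14
  2 × C: 1 H each → 2
  2 × C: no H
  1 × Cl: no H
  1 × I: no H
  1 × O: no H
  Total hydrogens = 16.
Molecular formula: C11H16ClIO

C11H16ClIO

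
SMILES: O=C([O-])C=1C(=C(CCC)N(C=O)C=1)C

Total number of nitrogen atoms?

The symbol for nitrogen appears 1 time in the SMILES.

1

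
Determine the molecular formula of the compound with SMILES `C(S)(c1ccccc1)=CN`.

C8H9NS

Heavy atoms from the SMILES: 8 C, 1 N, 1 S.
Implicit hydrogens by atom environment:
  5 × C (aromatic): 1 H each → 5
  1 × C: 1 H
  1 × C: no H
  1 × C (aromatic): no H
  1 × N: 2 H
  1 × S: 1 H
  Total hydrogens = 9.
Molecular formula: C8H9NS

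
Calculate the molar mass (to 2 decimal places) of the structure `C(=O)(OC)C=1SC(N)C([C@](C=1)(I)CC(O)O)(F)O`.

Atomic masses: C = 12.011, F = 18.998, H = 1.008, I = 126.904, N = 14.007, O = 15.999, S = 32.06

393.17

Molecular formula: C9H13FINO5S.
M = 9×12.011 + 1×18.998 + 13×1.008 + 1×126.904 + 1×14.007 + 5×15.999 + 1×32.06 = 393.17 g/mol.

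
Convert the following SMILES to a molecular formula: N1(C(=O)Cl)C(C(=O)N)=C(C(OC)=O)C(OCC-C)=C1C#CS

C13H13ClN2O5S

Heavy atoms from the SMILES: 13 C, 1 Cl, 2 N, 5 O, 1 S.
Implicit hydrogens by atom environment:
  5 × C: no H
  5 × O: no H
  4 × C (aromatic): no H
  2 × C: 3 H each → 6
  2 × C: 2 H each → 4
  1 × Cl: no H
  1 × N: 2 H
  1 × N (aromatic): no H
  1 × S: 1 H
  Total hydrogens = 13.
Molecular formula: C13H13ClN2O5S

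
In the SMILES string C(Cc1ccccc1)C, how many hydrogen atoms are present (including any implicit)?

Hydrogens are implicit in SMILES; fill each atom to its normal valence:
  5 × C (aromatic): 1 H each → 5
  2 × C: 2 H each → 4
  1 × C: 3 H
  1 × C (aromatic): no H
  Total hydrogens = 12.

12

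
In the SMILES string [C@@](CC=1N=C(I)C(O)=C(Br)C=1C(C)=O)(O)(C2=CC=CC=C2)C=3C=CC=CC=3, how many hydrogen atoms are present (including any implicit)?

Hydrogens are implicit in SMILES; fill each atom to its normal valence:
  10 × C (aromatic): 1 H each → 10
  7 × C (aromatic): no H
  2 × C: no H
  2 × O: 1 H each → 2
  1 × Br: no H
  1 × C: 3 H
  1 × C: 2 H
  1 × I: no H
  1 × N (aromatic): no H
  1 × O: no H
  Total hydrogens = 17.

17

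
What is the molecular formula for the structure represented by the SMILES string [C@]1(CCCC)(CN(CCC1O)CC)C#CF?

C13H22FNO

Heavy atoms from the SMILES: 13 C, 1 F, 1 N, 1 O.
Implicit hydrogens by atom environment:
  7 × C: 2 H each → 14
  3 × C: no H
  2 × C: 3 H each → 6
  1 × C: 1 H
  1 × F: no H
  1 × N: no H
  1 × O: 1 H
  Total hydrogens = 22.
Molecular formula: C13H22FNO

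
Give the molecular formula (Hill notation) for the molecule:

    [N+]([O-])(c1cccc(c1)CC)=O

C8H9NO2

Heavy atoms from the SMILES: 8 C, 1 N, 2 O.
Implicit hydrogens by atom environment:
  4 × C (aromatic): 1 H each → 4
  2 × C (aromatic): no H
  1 × C: 3 H
  1 × C: 2 H
  1 × N (charge +1): no H
  1 × O: no H
  1 × O (charge -1): no H
  Total hydrogens = 9.
Molecular formula: C8H9NO2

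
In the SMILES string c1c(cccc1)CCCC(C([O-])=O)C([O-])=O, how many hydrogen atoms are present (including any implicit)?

12

Hydrogens are implicit in SMILES; fill each atom to its normal valence:
  5 × C (aromatic): 1 H each → 5
  3 × C: 2 H each → 6
  2 × C: no H
  2 × O: no H
  2 × O (charge -1): no H
  1 × C: 1 H
  1 × C (aromatic): no H
  Total hydrogens = 12.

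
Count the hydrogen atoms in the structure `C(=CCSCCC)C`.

Hydrogens are implicit in SMILES; fill each atom to its normal valence:
  3 × C: 2 H each → 6
  2 × C: 3 H each → 6
  2 × C: 1 H each → 2
  1 × S: no H
  Total hydrogens = 14.

14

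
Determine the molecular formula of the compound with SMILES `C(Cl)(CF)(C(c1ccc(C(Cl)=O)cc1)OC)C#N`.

Heavy atoms from the SMILES: 12 C, 2 Cl, 1 F, 1 N, 2 O.
Implicit hydrogens by atom environment:
  4 × C (aromatic): 1 H each → 4
  3 × C: no H
  2 × C (aromatic): no H
  2 × Cl: no H
  2 × O: no H
  1 × C: 3 H
  1 × C: 2 H
  1 × C: 1 H
  1 × F: no H
  1 × N: no H
  Total hydrogens = 10.
Molecular formula: C12H10Cl2FNO2

C12H10Cl2FNO2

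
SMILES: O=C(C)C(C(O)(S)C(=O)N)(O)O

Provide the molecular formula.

C5H9NO5S

Heavy atoms from the SMILES: 5 C, 1 N, 5 O, 1 S.
Implicit hydrogens by atom environment:
  4 × C: no H
  3 × O: 1 H each → 3
  2 × O: no H
  1 × C: 3 H
  1 × N: 2 H
  1 × S: 1 H
  Total hydrogens = 9.
Molecular formula: C5H9NO5S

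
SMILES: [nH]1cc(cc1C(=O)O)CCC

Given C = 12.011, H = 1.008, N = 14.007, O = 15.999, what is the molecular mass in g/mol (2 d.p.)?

153.18

Molecular formula: C8H11NO2.
M = 8×12.011 + 11×1.008 + 1×14.007 + 2×15.999 = 153.18 g/mol.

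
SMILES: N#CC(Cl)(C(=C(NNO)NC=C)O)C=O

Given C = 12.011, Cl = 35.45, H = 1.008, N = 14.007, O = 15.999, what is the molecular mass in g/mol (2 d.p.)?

232.62

Molecular formula: C7H9ClN4O3.
M = 7×12.011 + 1×35.45 + 9×1.008 + 4×14.007 + 3×15.999 = 232.62 g/mol.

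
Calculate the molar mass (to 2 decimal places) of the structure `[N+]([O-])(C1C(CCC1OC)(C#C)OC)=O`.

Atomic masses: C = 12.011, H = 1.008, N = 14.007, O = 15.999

Molecular formula: C9H13NO4.
M = 9×12.011 + 13×1.008 + 1×14.007 + 4×15.999 = 199.21 g/mol.

199.21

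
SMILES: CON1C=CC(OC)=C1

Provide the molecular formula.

C6H9NO2

Heavy atoms from the SMILES: 6 C, 1 N, 2 O.
Implicit hydrogens by atom environment:
  3 × C (aromatic): 1 H each → 3
  2 × C: 3 H each → 6
  2 × O: no H
  1 × C (aromatic): no H
  1 × N (aromatic): no H
  Total hydrogens = 9.
Molecular formula: C6H9NO2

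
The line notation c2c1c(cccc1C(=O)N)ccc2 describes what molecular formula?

C11H9NO

Heavy atoms from the SMILES: 11 C, 1 N, 1 O.
Implicit hydrogens by atom environment:
  7 × C (aromatic): 1 H each → 7
  3 × C (aromatic): no H
  1 × C: no H
  1 × N: 2 H
  1 × O: no H
  Total hydrogens = 9.
Molecular formula: C11H9NO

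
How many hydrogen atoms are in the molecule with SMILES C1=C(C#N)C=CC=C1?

5

Hydrogens are implicit in SMILES; fill each atom to its normal valence:
  5 × C (aromatic): 1 H each → 5
  1 × C (aromatic): no H
  1 × C: no H
  1 × N: no H
  Total hydrogens = 5.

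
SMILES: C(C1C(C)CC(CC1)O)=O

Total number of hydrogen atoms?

14

Hydrogens are implicit in SMILES; fill each atom to its normal valence:
  4 × C: 1 H each → 4
  3 × C: 2 H each → 6
  1 × C: 3 H
  1 × O: 1 H
  1 × O: no H
  Total hydrogens = 14.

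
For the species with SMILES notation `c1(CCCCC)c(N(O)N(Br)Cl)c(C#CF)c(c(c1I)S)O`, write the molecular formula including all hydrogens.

Heavy atoms from the SMILES: 1 Br, 13 C, 1 Cl, 1 F, 1 I, 2 N, 2 O, 1 S.
Implicit hydrogens by atom environment:
  6 × C (aromatic): no H
  4 × C: 2 H each → 8
  2 × C: no H
  2 × N: no H
  2 × O: 1 H each → 2
  1 × Br: no H
  1 × C: 3 H
  1 × Cl: no H
  1 × F: no H
  1 × I: no H
  1 × S: 1 H
  Total hydrogens = 14.
Molecular formula: C13H14BrClFIN2O2S

C13H14BrClFIN2O2S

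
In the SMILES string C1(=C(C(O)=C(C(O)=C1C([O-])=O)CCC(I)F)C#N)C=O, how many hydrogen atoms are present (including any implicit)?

8

Hydrogens are implicit in SMILES; fill each atom to its normal valence:
  6 × C (aromatic): no H
  2 × C: 2 H each → 4
  2 × C: 1 H each → 2
  2 × C: no H
  2 × O: 1 H each → 2
  2 × O: no H
  1 × F: no H
  1 × I: no H
  1 × N: no H
  1 × O (charge -1): no H
  Total hydrogens = 8.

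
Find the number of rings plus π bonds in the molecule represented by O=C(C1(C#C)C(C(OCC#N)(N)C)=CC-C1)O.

Molecular formula from the SMILES: C12H14N2O3.
DoU = (2C + 2 + N − H − X)/2 = (2·12 + 2 + 2 − 14 − 0)/2 = 14/2 = 7.
(Structurally: 1 ring(s) + 6 π bond(s) = 7.)

7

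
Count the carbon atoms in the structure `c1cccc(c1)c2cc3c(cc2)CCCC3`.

16

The symbol for carbon appears 16 times in the SMILES. Lowercase c denotes aromatic carbon and counts toward C.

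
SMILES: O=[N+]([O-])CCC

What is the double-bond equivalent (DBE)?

Molecular formula from the SMILES: C3H7NO2.
DoU = (2C + 2 + N − H − X)/2 = (2·3 + 2 + 1 − 7 − 0)/2 = 2/2 = 1.
(Structurally: 0 ring(s) + 1 π bond(s) = 1.)

1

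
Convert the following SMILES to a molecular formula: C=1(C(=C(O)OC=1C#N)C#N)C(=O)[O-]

Heavy atoms from the SMILES: 7 C, 2 N, 4 O.
Implicit hydrogens by atom environment:
  4 × C (aromatic): no H
  3 × C: no H
  2 × N: no H
  1 × O: 1 H
  1 × O (aromatic): no H
  1 × O: no H
  1 × O (charge -1): no H
  Total hydrogens = 1.
Net charge -1.
Molecular formula: C7HN2O4-

C7HN2O4-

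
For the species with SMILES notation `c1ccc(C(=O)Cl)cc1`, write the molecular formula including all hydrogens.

Heavy atoms from the SMILES: 7 C, 1 Cl, 1 O.
Implicit hydrogens by atom environment:
  5 × C (aromatic): 1 H each → 5
  1 × C (aromatic): no H
  1 × C: no H
  1 × Cl: no H
  1 × O: no H
  Total hydrogens = 5.
Molecular formula: C7H5ClO

C7H5ClO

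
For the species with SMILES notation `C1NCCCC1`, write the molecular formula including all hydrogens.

C5H11N

Heavy atoms from the SMILES: 5 C, 1 N.
Implicit hydrogens by atom environment:
  5 × C: 2 H each → 10
  1 × N: 1 H
  Total hydrogens = 11.
Molecular formula: C5H11N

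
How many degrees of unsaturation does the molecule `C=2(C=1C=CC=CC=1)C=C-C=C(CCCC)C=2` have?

8

Molecular formula from the SMILES: C16H18.
DoU = (2C + 2 + N − H − X)/2 = (2·16 + 2 + 0 − 18 − 0)/2 = 16/2 = 8.
(Structurally: 2 ring(s) + 6 π bond(s) = 8.)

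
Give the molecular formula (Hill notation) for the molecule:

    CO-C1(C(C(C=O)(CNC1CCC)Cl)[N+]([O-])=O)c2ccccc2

Heavy atoms from the SMILES: 16 C, 1 Cl, 2 N, 4 O.
Implicit hydrogens by atom environment:
  5 × C (aromatic): 1 H each → 5
  3 × C: 2 H each → 6
  3 × C: 1 H each → 3
  3 × O: no H
  2 × C: 3 H each → 6
  2 × C: no H
  1 × C (aromatic): no H
  1 × Cl: no H
  1 × N: 1 H
  1 × N (charge +1): no H
  1 × O (charge -1): no H
  Total hydrogens = 21.
Molecular formula: C16H21ClN2O4

C16H21ClN2O4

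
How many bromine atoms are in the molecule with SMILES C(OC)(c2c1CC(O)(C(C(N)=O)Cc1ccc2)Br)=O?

The symbol for bromine appears 1 time in the SMILES.

1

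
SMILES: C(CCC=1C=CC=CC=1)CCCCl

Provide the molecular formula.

Heavy atoms from the SMILES: 12 C, 1 Cl.
Implicit hydrogens by atom environment:
  6 × C: 2 H each → 12
  5 × C (aromatic): 1 H each → 5
  1 × C (aromatic): no H
  1 × Cl: no H
  Total hydrogens = 17.
Molecular formula: C12H17Cl

C12H17Cl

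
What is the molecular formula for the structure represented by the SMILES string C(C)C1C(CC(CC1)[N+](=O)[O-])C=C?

C10H17NO2

Heavy atoms from the SMILES: 10 C, 1 N, 2 O.
Implicit hydrogens by atom environment:
  5 × C: 2 H each → 10
  4 × C: 1 H each → 4
  1 × C: 3 H
  1 × N (charge +1): no H
  1 × O: no H
  1 × O (charge -1): no H
  Total hydrogens = 17.
Molecular formula: C10H17NO2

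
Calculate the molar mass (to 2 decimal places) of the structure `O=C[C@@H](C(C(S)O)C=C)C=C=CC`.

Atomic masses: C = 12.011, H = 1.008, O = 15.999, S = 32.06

198.28

Molecular formula: C10H14O2S.
M = 10×12.011 + 14×1.008 + 2×15.999 + 1×32.06 = 198.28 g/mol.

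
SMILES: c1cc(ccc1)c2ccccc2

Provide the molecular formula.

C12H10

Heavy atoms from the SMILES: 12 C.
Implicit hydrogens by atom environment:
  10 × C (aromatic): 1 H each → 10
  2 × C (aromatic): no H
  Total hydrogens = 10.
Molecular formula: C12H10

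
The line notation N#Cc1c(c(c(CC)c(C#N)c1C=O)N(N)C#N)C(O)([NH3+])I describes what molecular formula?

C13H12IN6O2+

Heavy atoms from the SMILES: 13 C, 1 I, 6 N, 2 O.
Implicit hydrogens by atom environment:
  6 × C (aromatic): no H
  4 × C: no H
  4 × N: no H
  1 × C: 3 H
  1 × C: 2 H
  1 × C: 1 H
  1 × I: no H
  1 × N (charge +1): 3 H
  1 × N: 2 H
  1 × O: 1 H
  1 × O: no H
  Total hydrogens = 12.
Net charge +1.
Molecular formula: C13H12IN6O2+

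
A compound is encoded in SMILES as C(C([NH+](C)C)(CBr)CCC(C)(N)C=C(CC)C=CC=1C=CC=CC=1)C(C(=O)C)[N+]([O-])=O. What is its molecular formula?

C24H37BrN3O3+

Heavy atoms from the SMILES: 1 Br, 24 C, 3 N, 3 O.
Implicit hydrogens by atom environment:
  5 × C: 3 H each → 15
  5 × C: 2 H each → 10
  5 × C (aromatic): 1 H each → 5
  4 × C: 1 H each → 4
  4 × C: no H
  2 × O: no H
  1 × Br: no H
  1 × C (aromatic): no H
  1 × N: 2 H
  1 × N (charge +1): 1 H
  1 × N (charge +1): no H
  1 × O (charge -1): no H
  Total hydrogens = 37.
Net charge +1.
Molecular formula: C24H37BrN3O3+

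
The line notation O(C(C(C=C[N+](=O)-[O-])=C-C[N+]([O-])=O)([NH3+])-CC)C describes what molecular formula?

C9H16N3O5+

Heavy atoms from the SMILES: 9 C, 3 N, 5 O.
Implicit hydrogens by atom environment:
  3 × C: 1 H each → 3
  3 × O: no H
  2 × C: 3 H each → 6
  2 × C: 2 H each → 4
  2 × C: no H
  2 × N (charge +1): no H
  2 × O (charge -1): no H
  1 × N (charge +1): 3 H
  Total hydrogens = 16.
Net charge +1.
Molecular formula: C9H16N3O5+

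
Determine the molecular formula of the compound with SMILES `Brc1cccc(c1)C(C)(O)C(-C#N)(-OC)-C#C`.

Heavy atoms from the SMILES: 1 Br, 13 C, 1 N, 2 O.
Implicit hydrogens by atom environment:
  4 × C (aromatic): 1 H each → 4
  4 × C: no H
  2 × C: 3 H each → 6
  2 × C (aromatic): no H
  1 × Br: no H
  1 × C: 1 H
  1 × N: no H
  1 × O: 1 H
  1 × O: no H
  Total hydrogens = 12.
Molecular formula: C13H12BrNO2

C13H12BrNO2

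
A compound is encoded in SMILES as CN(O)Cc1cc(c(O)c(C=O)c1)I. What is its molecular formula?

Heavy atoms from the SMILES: 9 C, 1 I, 1 N, 3 O.
Implicit hydrogens by atom environment:
  4 × C (aromatic): no H
  2 × C (aromatic): 1 H each → 2
  2 × O: 1 H each → 2
  1 × C: 3 H
  1 × C: 2 H
  1 × C: 1 H
  1 × I: no H
  1 × N: no H
  1 × O: no H
  Total hydrogens = 10.
Molecular formula: C9H10INO3

C9H10INO3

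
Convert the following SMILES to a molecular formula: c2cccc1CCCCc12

Heavy atoms from the SMILES: 10 C.
Implicit hydrogens by atom environment:
  4 × C: 2 H each → 8
  4 × C (aromatic): 1 H each → 4
  2 × C (aromatic): no H
  Total hydrogens = 12.
Molecular formula: C10H12

C10H12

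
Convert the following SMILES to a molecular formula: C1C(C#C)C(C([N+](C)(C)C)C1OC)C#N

Heavy atoms from the SMILES: 12 C, 2 N, 1 O.
Implicit hydrogens by atom environment:
  5 × C: 1 H each → 5
  4 × C: 3 H each → 12
  2 × C: no H
  1 × C: 2 H
  1 × N (charge +1): no H
  1 × N: no H
  1 × O: no H
  Total hydrogens = 19.
Net charge +1.
Molecular formula: C12H19N2O+

C12H19N2O+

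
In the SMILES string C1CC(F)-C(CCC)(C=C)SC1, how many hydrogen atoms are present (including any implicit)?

Hydrogens are implicit in SMILES; fill each atom to its normal valence:
  6 × C: 2 H each → 12
  2 × C: 1 H each → 2
  1 × C: 3 H
  1 × C: no H
  1 × F: no H
  1 × S: no H
  Total hydrogens = 17.

17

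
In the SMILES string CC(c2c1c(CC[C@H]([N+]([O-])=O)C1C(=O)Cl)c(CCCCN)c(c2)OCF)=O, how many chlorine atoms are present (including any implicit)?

1

The symbol for chlorine appears 1 time in the SMILES.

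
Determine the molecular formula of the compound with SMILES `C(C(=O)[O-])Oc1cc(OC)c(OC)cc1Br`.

C10H10BrO5-

Heavy atoms from the SMILES: 1 Br, 10 C, 5 O.
Implicit hydrogens by atom environment:
  4 × C (aromatic): no H
  4 × O: no H
  2 × C: 3 H each → 6
  2 × C (aromatic): 1 H each → 2
  1 × Br: no H
  1 × C: 2 H
  1 × C: no H
  1 × O (charge -1): no H
  Total hydrogens = 10.
Net charge -1.
Molecular formula: C10H10BrO5-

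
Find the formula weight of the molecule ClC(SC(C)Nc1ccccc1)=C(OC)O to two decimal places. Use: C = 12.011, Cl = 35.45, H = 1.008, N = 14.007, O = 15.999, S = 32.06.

259.75

Molecular formula: C11H14ClNO2S.
M = 11×12.011 + 1×35.45 + 14×1.008 + 1×14.007 + 2×15.999 + 1×32.06 = 259.75 g/mol.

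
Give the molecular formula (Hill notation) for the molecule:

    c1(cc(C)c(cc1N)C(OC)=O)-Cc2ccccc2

Heavy atoms from the SMILES: 16 C, 1 N, 2 O.
Implicit hydrogens by atom environment:
  7 × C (aromatic): 1 H each → 7
  5 × C (aromatic): no H
  2 × C: 3 H each → 6
  2 × O: no H
  1 × C: 2 H
  1 × C: no H
  1 × N: 2 H
  Total hydrogens = 17.
Molecular formula: C16H17NO2

C16H17NO2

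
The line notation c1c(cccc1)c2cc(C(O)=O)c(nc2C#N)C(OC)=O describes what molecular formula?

C15H10N2O4

Heavy atoms from the SMILES: 15 C, 2 N, 4 O.
Implicit hydrogens by atom environment:
  6 × C (aromatic): 1 H each → 6
  5 × C (aromatic): no H
  3 × C: no H
  3 × O: no H
  1 × C: 3 H
  1 × N (aromatic): no H
  1 × N: no H
  1 × O: 1 H
  Total hydrogens = 10.
Molecular formula: C15H10N2O4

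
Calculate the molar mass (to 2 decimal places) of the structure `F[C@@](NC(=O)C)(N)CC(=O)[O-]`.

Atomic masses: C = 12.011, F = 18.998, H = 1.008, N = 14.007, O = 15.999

163.13

Molecular formula: C5H8FN2O3-.
M = 5×12.011 + 1×18.998 + 8×1.008 + 2×14.007 + 3×15.999 = 163.13 g/mol.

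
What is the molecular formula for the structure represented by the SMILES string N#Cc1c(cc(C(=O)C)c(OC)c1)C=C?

C12H11NO2

Heavy atoms from the SMILES: 12 C, 1 N, 2 O.
Implicit hydrogens by atom environment:
  4 × C (aromatic): no H
  2 × C: 3 H each → 6
  2 × C (aromatic): 1 H each → 2
  2 × C: no H
  2 × O: no H
  1 × C: 2 H
  1 × C: 1 H
  1 × N: no H
  Total hydrogens = 11.
Molecular formula: C12H11NO2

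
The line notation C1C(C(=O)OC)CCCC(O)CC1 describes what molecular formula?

Heavy atoms from the SMILES: 10 C, 3 O.
Implicit hydrogens by atom environment:
  6 × C: 2 H each → 12
  2 × C: 1 H each → 2
  2 × O: no H
  1 × C: 3 H
  1 × C: no H
  1 × O: 1 H
  Total hydrogens = 18.
Molecular formula: C10H18O3

C10H18O3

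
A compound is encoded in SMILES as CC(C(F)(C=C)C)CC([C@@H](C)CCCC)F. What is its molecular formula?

C14H26F2

Heavy atoms from the SMILES: 14 C, 2 F.
Implicit hydrogens by atom environment:
  5 × C: 2 H each → 10
  4 × C: 3 H each → 12
  4 × C: 1 H each → 4
  2 × F: no H
  1 × C: no H
  Total hydrogens = 26.
Molecular formula: C14H26F2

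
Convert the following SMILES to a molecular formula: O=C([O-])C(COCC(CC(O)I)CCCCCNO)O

C12H23INO6-

Heavy atoms from the SMILES: 12 C, 1 I, 1 N, 6 O.
Implicit hydrogens by atom environment:
  8 × C: 2 H each → 16
  3 × C: 1 H each → 3
  3 × O: 1 H each → 3
  2 × O: no H
  1 × C: no H
  1 × I: no H
  1 × N: 1 H
  1 × O (charge -1): no H
  Total hydrogens = 23.
Net charge -1.
Molecular formula: C12H23INO6-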